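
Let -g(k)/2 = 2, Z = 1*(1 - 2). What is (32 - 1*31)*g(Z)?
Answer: -4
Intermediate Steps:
Z = -1 (Z = 1*(-1) = -1)
g(k) = -4 (g(k) = -2*2 = -4)
(32 - 1*31)*g(Z) = (32 - 1*31)*(-4) = (32 - 31)*(-4) = 1*(-4) = -4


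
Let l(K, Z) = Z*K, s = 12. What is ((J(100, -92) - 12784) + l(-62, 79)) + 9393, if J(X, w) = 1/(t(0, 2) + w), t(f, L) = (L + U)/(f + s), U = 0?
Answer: -4567245/551 ≈ -8289.0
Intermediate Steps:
t(f, L) = L/(12 + f) (t(f, L) = (L + 0)/(f + 12) = L/(12 + f))
J(X, w) = 1/(⅙ + w) (J(X, w) = 1/(2/(12 + 0) + w) = 1/(2/12 + w) = 1/(2*(1/12) + w) = 1/(⅙ + w))
l(K, Z) = K*Z
((J(100, -92) - 12784) + l(-62, 79)) + 9393 = ((6/(1 + 6*(-92)) - 12784) - 62*79) + 9393 = ((6/(1 - 552) - 12784) - 4898) + 9393 = ((6/(-551) - 12784) - 4898) + 9393 = ((6*(-1/551) - 12784) - 4898) + 9393 = ((-6/551 - 12784) - 4898) + 9393 = (-7043990/551 - 4898) + 9393 = -9742788/551 + 9393 = -4567245/551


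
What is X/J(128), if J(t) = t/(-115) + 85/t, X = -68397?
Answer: 335601280/2203 ≈ 1.5234e+5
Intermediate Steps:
J(t) = 85/t - t/115 (J(t) = t*(-1/115) + 85/t = -t/115 + 85/t = 85/t - t/115)
X/J(128) = -68397/(85/128 - 1/115*128) = -68397/(85*(1/128) - 128/115) = -68397/(85/128 - 128/115) = -68397/(-6609/14720) = -68397*(-14720/6609) = 335601280/2203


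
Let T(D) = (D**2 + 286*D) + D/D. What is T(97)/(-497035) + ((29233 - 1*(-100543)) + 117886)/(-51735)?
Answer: -8334582726/1714273715 ≈ -4.8619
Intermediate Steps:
T(D) = 1 + D**2 + 286*D (T(D) = (D**2 + 286*D) + 1 = 1 + D**2 + 286*D)
T(97)/(-497035) + ((29233 - 1*(-100543)) + 117886)/(-51735) = (1 + 97**2 + 286*97)/(-497035) + ((29233 - 1*(-100543)) + 117886)/(-51735) = (1 + 9409 + 27742)*(-1/497035) + ((29233 + 100543) + 117886)*(-1/51735) = 37152*(-1/497035) + (129776 + 117886)*(-1/51735) = -37152/497035 + 247662*(-1/51735) = -37152/497035 - 82554/17245 = -8334582726/1714273715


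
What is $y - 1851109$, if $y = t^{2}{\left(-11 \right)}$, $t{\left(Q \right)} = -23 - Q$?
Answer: $-1850965$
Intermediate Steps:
$y = 144$ ($y = \left(-23 - -11\right)^{2} = \left(-23 + 11\right)^{2} = \left(-12\right)^{2} = 144$)
$y - 1851109 = 144 - 1851109 = -1850965$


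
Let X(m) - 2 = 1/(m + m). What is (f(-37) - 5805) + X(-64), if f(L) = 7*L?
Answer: -775937/128 ≈ -6062.0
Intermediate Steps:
X(m) = 2 + 1/(2*m) (X(m) = 2 + 1/(m + m) = 2 + 1/(2*m))
(f(-37) - 5805) + X(-64) = (7*(-37) - 5805) + (2 + (1/2)/(-64)) = (-259 - 5805) + (2 + (1/2)*(-1/64)) = -6064 + (2 - 1/128) = -6064 + 255/128 = -775937/128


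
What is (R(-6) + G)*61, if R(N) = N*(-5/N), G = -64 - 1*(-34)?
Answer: -2135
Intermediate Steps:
G = -30 (G = -64 + 34 = -30)
R(N) = -5
(R(-6) + G)*61 = (-5 - 30)*61 = -35*61 = -2135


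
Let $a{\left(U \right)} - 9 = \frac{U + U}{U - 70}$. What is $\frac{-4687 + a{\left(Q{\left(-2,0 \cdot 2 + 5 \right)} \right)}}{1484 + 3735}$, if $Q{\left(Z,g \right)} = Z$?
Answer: $- \frac{84203}{93942} \approx -0.89633$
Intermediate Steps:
$a{\left(U \right)} = 9 + \frac{2 U}{-70 + U}$ ($a{\left(U \right)} = 9 + \frac{U + U}{U - 70} = 9 + \frac{2 U}{-70 + U}$)
$\frac{-4687 + a{\left(Q{\left(-2,0 \cdot 2 + 5 \right)} \right)}}{1484 + 3735} = \frac{-4687 + \frac{-630 + 11 \left(-2\right)}{-70 - 2}}{1484 + 3735} = \frac{-4687 + \frac{-630 - 22}{-72}}{5219} = \left(-4687 - - \frac{163}{18}\right) \frac{1}{5219} = \left(-4687 + \frac{163}{18}\right) \frac{1}{5219} = \left(- \frac{84203}{18}\right) \frac{1}{5219} = - \frac{84203}{93942}$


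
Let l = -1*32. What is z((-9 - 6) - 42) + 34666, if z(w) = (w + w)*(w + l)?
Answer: 44812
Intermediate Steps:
l = -32
z(w) = 2*w*(-32 + w) (z(w) = (w + w)*(w - 32) = (2*w)*(-32 + w) = 2*w*(-32 + w))
z((-9 - 6) - 42) + 34666 = 2*((-9 - 6) - 42)*(-32 + ((-9 - 6) - 42)) + 34666 = 2*(-15 - 42)*(-32 + (-15 - 42)) + 34666 = 2*(-57)*(-32 - 57) + 34666 = 2*(-57)*(-89) + 34666 = 10146 + 34666 = 44812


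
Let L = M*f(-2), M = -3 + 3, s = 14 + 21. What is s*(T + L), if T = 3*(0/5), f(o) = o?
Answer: 0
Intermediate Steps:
s = 35
M = 0
T = 0 (T = 3*(0*(⅕)) = 3*0 = 0)
L = 0 (L = 0*(-2) = 0)
s*(T + L) = 35*(0 + 0) = 35*0 = 0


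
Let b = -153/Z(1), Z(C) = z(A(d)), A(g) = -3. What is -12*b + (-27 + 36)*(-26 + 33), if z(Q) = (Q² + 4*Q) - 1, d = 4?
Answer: -396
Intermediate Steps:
z(Q) = -1 + Q² + 4*Q
Z(C) = -4 (Z(C) = -1 + (-3)² + 4*(-3) = -1 + 9 - 12 = -4)
b = 153/4 (b = -153/(-4) = -153*(-¼) = 153/4 ≈ 38.250)
-12*b + (-27 + 36)*(-26 + 33) = -12*153/4 + (-27 + 36)*(-26 + 33) = -459 + 9*7 = -459 + 63 = -396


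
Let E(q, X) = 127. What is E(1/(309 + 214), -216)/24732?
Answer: 127/24732 ≈ 0.0051350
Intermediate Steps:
E(1/(309 + 214), -216)/24732 = 127/24732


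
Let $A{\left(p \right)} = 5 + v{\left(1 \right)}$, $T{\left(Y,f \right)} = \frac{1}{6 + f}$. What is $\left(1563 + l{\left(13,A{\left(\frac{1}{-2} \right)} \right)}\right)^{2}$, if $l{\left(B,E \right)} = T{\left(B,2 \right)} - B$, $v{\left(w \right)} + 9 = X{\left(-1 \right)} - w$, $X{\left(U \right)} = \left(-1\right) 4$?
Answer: $\frac{153784801}{64} \approx 2.4029 \cdot 10^{6}$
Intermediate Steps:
$X{\left(U \right)} = -4$
$v{\left(w \right)} = -13 - w$ ($v{\left(w \right)} = -9 - \left(4 + w\right) = -13 - w$)
$A{\left(p \right)} = -9$ ($A{\left(p \right)} = 5 - 14 = -9$)
$l{\left(B,E \right)} = \frac{1}{8} - B$ ($l{\left(B,E \right)} = \frac{1}{6 + 2} - B = \frac{1}{8} - B$)
$\left(1563 + l{\left(13,A{\left(\frac{1}{-2} \right)} \right)}\right)^{2} = \left(1563 + \left(\frac{1}{8} - 13\right)\right)^{2} = \left(1563 - \frac{103}{8}\right)^{2} = \left(\frac{12401}{8}\right)^{2} = \frac{153784801}{64}$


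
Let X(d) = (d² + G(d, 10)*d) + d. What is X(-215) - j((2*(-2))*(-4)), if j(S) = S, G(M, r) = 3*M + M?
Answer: 230894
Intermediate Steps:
G(M, r) = 4*M
X(d) = d + 5*d² (X(d) = (d² + (4*d)*d) + d = (d² + 4*d²) + d = 5*d² + d = d + 5*d²)
X(-215) - j((2*(-2))*(-4)) = -215*(1 + 5*(-215)) - 2*(-2)*(-4) = -215*(1 - 1075) - (-4)*(-4) = -215*(-1074) - 1*16 = 230910 - 16 = 230894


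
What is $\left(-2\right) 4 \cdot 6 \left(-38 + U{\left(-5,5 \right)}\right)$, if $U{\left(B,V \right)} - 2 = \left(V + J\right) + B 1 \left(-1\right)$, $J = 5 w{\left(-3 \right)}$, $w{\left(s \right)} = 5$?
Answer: $48$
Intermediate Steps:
$J = 25$ ($J = 5 \cdot 5 = 25$)
$U{\left(B,V \right)} = 27 + V - B$ ($U{\left(B,V \right)} = 2 + \left(\left(V + 25\right) + B 1 \left(-1\right)\right) = 2 + \left(\left(25 + V\right) + B \left(-1\right)\right) = 2 - \left(-25 + B - V\right) = 2 + \left(25 + V - B\right) = 27 + V - B$)
$\left(-2\right) 4 \cdot 6 \left(-38 + U{\left(-5,5 \right)}\right) = \left(-2\right) 4 \cdot 6 \left(-38 + \left(27 + 5 - -5\right)\right) = \left(-8\right) 6 \left(-38 + \left(27 + 5 + 5\right)\right) = - 48 \left(-38 + 37\right) = \left(-48\right) \left(-1\right) = 48$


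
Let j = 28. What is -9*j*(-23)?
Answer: 5796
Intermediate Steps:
-9*j*(-23) = -9*28*(-23) = -252*(-23) = 5796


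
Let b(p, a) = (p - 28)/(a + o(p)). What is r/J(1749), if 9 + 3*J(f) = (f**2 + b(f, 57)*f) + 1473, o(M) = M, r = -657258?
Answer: -1187007948/1843403273 ≈ -0.64392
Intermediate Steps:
b(p, a) = (-28 + p)/(a + p) (b(p, a) = (p - 28)/(a + p) = (-28 + p)/(a + p))
J(f) = 488 + f**2/3 + f*(-28 + f)/(3*(57 + f)) (J(f) = -3 + ((f**2 + ((-28 + f)/(57 + f))*f) + 1473)/3 = -3 + ((f**2 + f*(-28 + f)/(57 + f)) + 1473)/3 = -3 + (1473 + f**2 + f*(-28 + f)/(57 + f))/3 = -3 + (491 + f**2/3 + f*(-28 + f)/(3*(57 + f))) = 488 + f**2/3 + f*(-28 + f)/(3*(57 + f)))
r/J(1749) = -657258*3*(57 + 1749)/(1749*(-28 + 1749) + (57 + 1749)*(1464 + 1749**2)) = -657258*5418/(1749*1721 + 1806*(1464 + 3059001)) = -657258*5418/(3010029 + 1806*3060465) = -657258*5418/(3010029 + 5527199790) = -657258/((1/3)*(1/1806)*5530209819) = -657258/1843403273/1806 = -657258*1806/1843403273 = -1187007948/1843403273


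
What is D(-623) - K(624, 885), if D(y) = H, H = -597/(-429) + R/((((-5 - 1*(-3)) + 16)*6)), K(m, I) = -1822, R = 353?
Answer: 21953059/12012 ≈ 1827.6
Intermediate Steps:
H = 67195/12012 (H = -597/(-429) + 353/((((-5 - 1*(-3)) + 16)*6)) = -597*(-1/429) + 353/((((-5 + 3) + 16)*6)) = 199/143 + 353/(((-2 + 16)*6)) = 199/143 + 353/((14*6)) = 199/143 + 353/84 = 67195/12012 ≈ 5.5940)
D(y) = 67195/12012
D(-623) - K(624, 885) = 67195/12012 - 1*(-1822) = 67195/12012 + 1822 = 21953059/12012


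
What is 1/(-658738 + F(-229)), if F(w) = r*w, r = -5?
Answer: -1/657593 ≈ -1.5207e-6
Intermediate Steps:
F(w) = -5*w
1/(-658738 + F(-229)) = 1/(-658738 - 5*(-229)) = 1/(-658738 + 1145) = 1/(-657593) = -1/657593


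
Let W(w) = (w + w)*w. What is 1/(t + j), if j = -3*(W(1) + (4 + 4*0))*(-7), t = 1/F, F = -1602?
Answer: 1602/201851 ≈ 0.0079366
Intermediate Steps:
W(w) = 2*w**2 (W(w) = (2*w)*w = 2*w**2)
t = -1/1602 (t = 1/(-1602) = -1/1602 ≈ -0.00062422)
j = 126 (j = -3*(2*1**2 + (4 + 4*0))*(-7) = -3*(2*1 + (4 + 0))*(-7) = -3*(2 + 4)*(-7) = -3*6*(-7) = -18*(-7) = 126)
1/(t + j) = 1/(-1/1602 + 126) = 1/(201851/1602) = 1602/201851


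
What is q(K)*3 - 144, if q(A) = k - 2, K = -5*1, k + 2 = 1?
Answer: -153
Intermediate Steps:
k = -1 (k = -2 + 1 = -1)
K = -5
q(A) = -3 (q(A) = -1 - 2 = -3)
q(K)*3 - 144 = -3*3 - 144 = -9 - 144 = -153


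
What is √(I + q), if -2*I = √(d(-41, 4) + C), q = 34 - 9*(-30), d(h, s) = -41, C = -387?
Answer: √(304 - I*√107) ≈ 17.438 - 0.2966*I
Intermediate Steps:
q = 304 (q = 34 + 270 = 304)
I = -I*√107 (I = -√(-41 - 387)/2 = -I*√107 ≈ -10.344*I)
√(I + q) = √(-I*√107 + 304) = √(304 - I*√107)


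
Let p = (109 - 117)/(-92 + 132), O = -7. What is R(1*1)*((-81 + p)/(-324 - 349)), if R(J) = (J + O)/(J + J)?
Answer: -1218/3365 ≈ -0.36196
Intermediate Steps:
p = -⅕ (p = -8/40 = -8*1/40 = -⅕ ≈ -0.20000)
R(J) = (-7 + J)/(2*J) (R(J) = (J - 7)/(J + J) = (-7 + J)/((2*J)) = (-7 + J)*(1/(2*J)) = (-7 + J)/(2*J))
R(1*1)*((-81 + p)/(-324 - 349)) = ((-7 + 1*1)/(2*((1*1))))*((-81 - ⅕)/(-324 - 349)) = ((½)*(-7 + 1)/1)*(-406/5/(-673)) = ((½)*1*(-6))*(-406/5*(-1/673)) = -3*406/3365 = -1218/3365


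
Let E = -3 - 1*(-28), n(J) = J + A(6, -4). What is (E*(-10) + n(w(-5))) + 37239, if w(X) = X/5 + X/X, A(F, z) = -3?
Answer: 36986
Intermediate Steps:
w(X) = 1 + X/5 (w(X) = X*(⅕) + 1 = X/5 + 1 = 1 + X/5)
n(J) = -3 + J (n(J) = J - 3 = -3 + J)
E = 25 (E = -3 + 28 = 25)
(E*(-10) + n(w(-5))) + 37239 = (25*(-10) + (-3 + (1 + (⅕)*(-5)))) + 37239 = (-250 + (-3 + (1 - 1))) + 37239 = (-250 + (-3 + 0)) + 37239 = (-250 - 3) + 37239 = -253 + 37239 = 36986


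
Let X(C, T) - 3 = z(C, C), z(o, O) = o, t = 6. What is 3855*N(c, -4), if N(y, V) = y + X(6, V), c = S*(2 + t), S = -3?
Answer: -57825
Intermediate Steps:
X(C, T) = 3 + C
c = -24 (c = -3*(2 + 6) = -3*8 = -24)
N(y, V) = 9 + y (N(y, V) = y + (3 + 6) = y + 9 = 9 + y)
3855*N(c, -4) = 3855*(9 - 24) = 3855*(-15) = -57825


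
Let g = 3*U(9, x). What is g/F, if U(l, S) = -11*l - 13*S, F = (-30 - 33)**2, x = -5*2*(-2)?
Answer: -359/1323 ≈ -0.27135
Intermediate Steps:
x = 20 (x = -1*10*(-2) = -10*(-2) = 20)
F = 3969 (F = (-63)**2 = 3969)
U(l, S) = -13*S - 11*l
g = -1077 (g = 3*(-13*20 - 11*9) = 3*(-260 - 99) = 3*(-359) = -1077)
g/F = -1077/3969 = -1077*1/3969 = -359/1323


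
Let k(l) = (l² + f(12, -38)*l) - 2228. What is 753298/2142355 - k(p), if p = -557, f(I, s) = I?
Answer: -645570075337/2142355 ≈ -3.0134e+5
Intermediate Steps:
k(l) = -2228 + l² + 12*l (k(l) = (l² + 12*l) - 2228 = -2228 + l² + 12*l)
753298/2142355 - k(p) = 753298/2142355 - (-2228 + (-557)² + 12*(-557)) = 753298*(1/2142355) - (-2228 + 310249 - 6684) = 753298/2142355 - 1*301337 = 753298/2142355 - 301337 = -645570075337/2142355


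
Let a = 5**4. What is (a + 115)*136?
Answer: 100640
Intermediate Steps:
a = 625
(a + 115)*136 = (625 + 115)*136 = 740*136 = 100640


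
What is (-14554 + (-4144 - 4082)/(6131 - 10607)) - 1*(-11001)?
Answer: -2649167/746 ≈ -3551.2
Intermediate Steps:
(-14554 + (-4144 - 4082)/(6131 - 10607)) - 1*(-11001) = (-14554 - 8226/(-4476)) + 11001 = (-14554 - 8226*(-1/4476)) + 11001 = (-14554 + 1371/746) + 11001 = -10855913/746 + 11001 = -2649167/746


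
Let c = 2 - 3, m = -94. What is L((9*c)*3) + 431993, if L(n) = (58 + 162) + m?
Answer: 432119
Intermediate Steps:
c = -1
L(n) = 126 (L(n) = (58 + 162) - 94 = 220 - 94 = 126)
L((9*c)*3) + 431993 = 126 + 431993 = 432119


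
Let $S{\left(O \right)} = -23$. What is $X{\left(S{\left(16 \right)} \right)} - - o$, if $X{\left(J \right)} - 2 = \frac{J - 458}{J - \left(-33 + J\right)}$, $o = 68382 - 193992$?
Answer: $- \frac{4145545}{33} \approx -1.2562 \cdot 10^{5}$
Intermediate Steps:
$o = -125610$ ($o = 68382 - 193992 = -125610$)
$X{\left(J \right)} = - \frac{392}{33} + \frac{J}{33}$ ($X{\left(J \right)} = 2 + \frac{J - 458}{J - \left(-33 + J\right)} = 2 + \frac{-458 + J}{33} = 2 + \left(-458 + J\right) \frac{1}{33} = 2 + \left(- \frac{458}{33} + \frac{J}{33}\right) = - \frac{392}{33} + \frac{J}{33}$)
$X{\left(S{\left(16 \right)} \right)} - - o = \left(- \frac{392}{33} + \frac{1}{33} \left(-23\right)\right) - \left(-1\right) \left(-125610\right) = \left(- \frac{392}{33} - \frac{23}{33}\right) - 125610 = - \frac{415}{33} - 125610 = - \frac{4145545}{33}$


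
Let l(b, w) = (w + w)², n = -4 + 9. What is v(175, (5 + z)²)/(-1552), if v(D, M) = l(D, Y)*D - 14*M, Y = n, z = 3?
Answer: -4151/388 ≈ -10.698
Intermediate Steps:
n = 5
Y = 5
l(b, w) = 4*w² (l(b, w) = (2*w)² = 4*w²)
v(D, M) = -14*M + 100*D (v(D, M) = (4*5²)*D - 14*M = (4*25)*D - 14*M = 100*D - 14*M = -14*M + 100*D)
v(175, (5 + z)²)/(-1552) = (-14*(5 + 3)² + 100*175)/(-1552) = (-14*8² + 17500)*(-1/1552) = (-14*64 + 17500)*(-1/1552) = (-896 + 17500)*(-1/1552) = 16604*(-1/1552) = -4151/388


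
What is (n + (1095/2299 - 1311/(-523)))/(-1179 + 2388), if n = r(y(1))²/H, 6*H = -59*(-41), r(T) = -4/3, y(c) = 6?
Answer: 26066969282/10549310715801 ≈ 0.0024710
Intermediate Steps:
r(T) = -4/3 (r(T) = -4*⅓ = -4/3)
H = 2419/6 (H = (-59*(-41))/6 = (⅙)*2419 = 2419/6 ≈ 403.17)
n = 32/7257 (n = (-4/3)²/(2419/6) = (16/9)*(6/2419) = 32/7257 ≈ 0.0044095)
(n + (1095/2299 - 1311/(-523)))/(-1179 + 2388) = (32/7257 + (1095/2299 - 1311/(-523)))/(-1179 + 2388) = (32/7257 + (1095*(1/2299) - 1311*(-1/523)))/1209 = (32/7257 + (1095/2299 + 1311/523))*(1/1209) = (32/7257 + 3586674/1202377)*(1/1209) = (26066969282/8725649889)*(1/1209) = 26066969282/10549310715801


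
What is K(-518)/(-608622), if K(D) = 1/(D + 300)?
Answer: 1/132679596 ≈ 7.5370e-9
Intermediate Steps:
K(D) = 1/(300 + D)
K(-518)/(-608622) = 1/((300 - 518)*(-608622)) = -1/608622/(-218) = -1/218*(-1/608622) = 1/132679596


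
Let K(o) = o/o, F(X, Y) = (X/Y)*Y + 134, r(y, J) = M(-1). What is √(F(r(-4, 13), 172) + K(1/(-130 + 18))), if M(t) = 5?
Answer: 2*√35 ≈ 11.832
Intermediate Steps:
r(y, J) = 5
F(X, Y) = 134 + X (F(X, Y) = (X/Y)*Y + 134 = X + 134 = 134 + X)
K(o) = 1
√(F(r(-4, 13), 172) + K(1/(-130 + 18))) = √((134 + 5) + 1) = √(139 + 1) = √140 = 2*√35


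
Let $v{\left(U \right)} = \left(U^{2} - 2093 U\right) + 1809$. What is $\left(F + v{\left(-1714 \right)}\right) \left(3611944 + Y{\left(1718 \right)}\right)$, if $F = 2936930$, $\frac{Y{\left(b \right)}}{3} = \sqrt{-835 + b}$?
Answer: $34183210463528 + 28391811 \sqrt{883} \approx 3.4184 \cdot 10^{13}$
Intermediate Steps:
$Y{\left(b \right)} = 3 \sqrt{-835 + b}$
$v{\left(U \right)} = 1809 + U^{2} - 2093 U$
$\left(F + v{\left(-1714 \right)}\right) \left(3611944 + Y{\left(1718 \right)}\right) = \left(2936930 + \left(1809 + \left(-1714\right)^{2} - -3587402\right)\right) \left(3611944 + 3 \sqrt{-835 + 1718}\right) = \left(2936930 + \left(1809 + 2937796 + 3587402\right)\right) \left(3611944 + 3 \sqrt{883}\right) = \left(2936930 + 6527007\right) \left(3611944 + 3 \sqrt{883}\right) = 9463937 \left(3611944 + 3 \sqrt{883}\right) = 34183210463528 + 28391811 \sqrt{883}$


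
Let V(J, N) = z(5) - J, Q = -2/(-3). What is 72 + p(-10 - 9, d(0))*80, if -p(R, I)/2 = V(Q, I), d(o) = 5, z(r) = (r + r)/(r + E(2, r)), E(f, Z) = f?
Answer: -1048/21 ≈ -49.905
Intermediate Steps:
Q = 2/3 (Q = -2*(-1/3) = 2/3 ≈ 0.66667)
z(r) = 2*r/(2 + r) (z(r) = (r + r)/(r + 2) = (2*r)/(2 + r) = 2*r/(2 + r))
V(J, N) = 10/7 - J (V(J, N) = 2*5/(2 + 5) - J = 2*5/7 - J = 2*5*(1/7) - J = 10/7 - J)
p(R, I) = -32/21 (p(R, I) = -2*(10/7 - 1*2/3) = -2*(10/7 - 2/3) = -2*16/21 = -32/21)
72 + p(-10 - 9, d(0))*80 = 72 - 32/21*80 = 72 - 2560/21 = -1048/21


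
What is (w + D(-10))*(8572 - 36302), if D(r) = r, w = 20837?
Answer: -577532710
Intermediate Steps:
(w + D(-10))*(8572 - 36302) = (20837 - 10)*(8572 - 36302) = 20827*(-27730) = -577532710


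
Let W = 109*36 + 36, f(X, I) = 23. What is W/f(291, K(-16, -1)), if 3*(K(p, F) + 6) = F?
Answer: 3960/23 ≈ 172.17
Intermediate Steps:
K(p, F) = -6 + F/3
W = 3960 (W = 3924 + 36 = 3960)
W/f(291, K(-16, -1)) = 3960/23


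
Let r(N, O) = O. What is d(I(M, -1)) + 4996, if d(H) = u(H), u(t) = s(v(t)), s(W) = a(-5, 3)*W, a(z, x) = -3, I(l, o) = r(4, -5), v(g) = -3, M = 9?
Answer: 5005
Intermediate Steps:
I(l, o) = -5
s(W) = -3*W
u(t) = 9 (u(t) = -3*(-3) = 9)
d(H) = 9
d(I(M, -1)) + 4996 = 9 + 4996 = 5005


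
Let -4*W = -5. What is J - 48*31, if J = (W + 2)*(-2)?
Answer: -2989/2 ≈ -1494.5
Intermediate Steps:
W = 5/4 (W = -¼*(-5) = 5/4 ≈ 1.2500)
J = -13/2 (J = (5/4 + 2)*(-2) = (13/4)*(-2) = -13/2 ≈ -6.5000)
J - 48*31 = -13/2 - 48*31 = -13/2 - 1488 = -2989/2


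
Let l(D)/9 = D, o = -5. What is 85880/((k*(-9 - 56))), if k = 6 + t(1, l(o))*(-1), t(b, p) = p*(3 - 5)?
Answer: 4294/273 ≈ 15.729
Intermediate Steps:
l(D) = 9*D
t(b, p) = -2*p (t(b, p) = p*(-2) = -2*p)
k = -84 (k = 6 - 18*(-5)*(-1) = 6 - 2*(-45)*(-1) = 6 + 90*(-1) = 6 - 90 = -84)
85880/((k*(-9 - 56))) = 85880/((-84*(-9 - 56))) = 85880/((-84*(-65))) = 85880/5460 = 85880*(1/5460) = 4294/273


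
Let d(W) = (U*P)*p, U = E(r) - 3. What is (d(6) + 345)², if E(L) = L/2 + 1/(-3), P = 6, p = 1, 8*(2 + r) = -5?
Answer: 6436369/64 ≈ 1.0057e+5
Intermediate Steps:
r = -21/8 (r = -2 + (⅛)*(-5) = -2 - 5/8 = -21/8 ≈ -2.6250)
E(L) = -⅓ + L/2 (E(L) = L*(½) + 1*(-⅓) = L/2 - ⅓ = -⅓ + L/2)
U = -223/48 (U = (-⅓ + (½)*(-21/8)) - 3 = (-⅓ - 21/16) - 3 = -79/48 - 3 = -223/48 ≈ -4.6458)
d(W) = -223/8 (d(W) = -223/48*6*1 = -223/8*1 = -223/8)
(d(6) + 345)² = (-223/8 + 345)² = (2537/8)² = 6436369/64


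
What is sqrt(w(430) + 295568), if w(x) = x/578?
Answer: sqrt(85419367)/17 ≈ 543.66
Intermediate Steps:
w(x) = x/578 (w(x) = x*(1/578) = x/578)
sqrt(w(430) + 295568) = sqrt((1/578)*430 + 295568) = sqrt(215/289 + 295568) = sqrt(85419367/289) = sqrt(85419367)/17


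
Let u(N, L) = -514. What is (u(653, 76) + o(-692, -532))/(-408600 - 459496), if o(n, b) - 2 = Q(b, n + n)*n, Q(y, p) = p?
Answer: -29913/27128 ≈ -1.1027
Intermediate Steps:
o(n, b) = 2 + 2*n² (o(n, b) = 2 + (n + n)*n = 2 + (2*n)*n = 2 + 2*n²)
(u(653, 76) + o(-692, -532))/(-408600 - 459496) = (-514 + (2 + 2*(-692)²))/(-408600 - 459496) = (-514 + (2 + 2*478864))/(-868096) = (-514 + (2 + 957728))*(-1/868096) = (-514 + 957730)*(-1/868096) = 957216*(-1/868096) = -29913/27128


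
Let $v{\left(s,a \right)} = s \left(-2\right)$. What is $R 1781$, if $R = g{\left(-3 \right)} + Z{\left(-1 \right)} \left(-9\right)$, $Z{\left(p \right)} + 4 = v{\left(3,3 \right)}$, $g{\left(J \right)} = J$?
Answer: $154947$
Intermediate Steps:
$v{\left(s,a \right)} = - 2 s$
$Z{\left(p \right)} = -10$ ($Z{\left(p \right)} = -4 - 6 = -10$)
$R = 87$ ($R = -3 - -90 = -3 + 90 = 87$)
$R 1781 = 87 \cdot 1781 = 154947$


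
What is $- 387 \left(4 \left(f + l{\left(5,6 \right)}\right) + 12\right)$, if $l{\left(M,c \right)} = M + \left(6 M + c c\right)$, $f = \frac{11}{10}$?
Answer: $- \frac{581274}{5} \approx -1.1625 \cdot 10^{5}$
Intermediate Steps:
$f = \frac{11}{10}$ ($f = 11 \cdot \frac{1}{10} = \frac{11}{10} \approx 1.1$)
$l{\left(M,c \right)} = c^{2} + 7 M$ ($l{\left(M,c \right)} = M + \left(6 M + c^{2}\right) = M + \left(c^{2} + 6 M\right) = c^{2} + 7 M$)
$- 387 \left(4 \left(f + l{\left(5,6 \right)}\right) + 12\right) = - 387 \left(4 \left(\frac{11}{10} + \left(6^{2} + 7 \cdot 5\right)\right) + 12\right) = - 387 \left(4 \left(\frac{11}{10} + \left(36 + 35\right)\right) + 12\right) = - 387 \left(4 \left(\frac{11}{10} + 71\right) + 12\right) = - 387 \left(4 \cdot \frac{721}{10} + 12\right) = - 387 \left(\frac{1442}{5} + 12\right) = \left(-387\right) \frac{1502}{5} = - \frac{581274}{5}$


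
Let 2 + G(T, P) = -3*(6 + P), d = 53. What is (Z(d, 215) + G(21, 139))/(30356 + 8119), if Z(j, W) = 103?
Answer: -334/38475 ≈ -0.0086810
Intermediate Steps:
G(T, P) = -20 - 3*P (G(T, P) = -2 - 3*(6 + P) = -2 + (-18 - 3*P) = -20 - 3*P)
(Z(d, 215) + G(21, 139))/(30356 + 8119) = (103 + (-20 - 3*139))/(30356 + 8119) = (103 + (-20 - 417))/38475 = (103 - 437)*(1/38475) = -334*1/38475 = -334/38475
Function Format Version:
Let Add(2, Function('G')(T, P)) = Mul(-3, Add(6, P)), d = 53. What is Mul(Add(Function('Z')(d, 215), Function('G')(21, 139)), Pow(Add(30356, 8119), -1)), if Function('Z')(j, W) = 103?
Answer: Rational(-334, 38475) ≈ -0.0086810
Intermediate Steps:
Function('G')(T, P) = Add(-20, Mul(-3, P)) (Function('G')(T, P) = Add(-2, Mul(-3, Add(6, P))) = Add(-2, Add(-18, Mul(-3, P))) = Add(-20, Mul(-3, P)))
Mul(Add(Function('Z')(d, 215), Function('G')(21, 139)), Pow(Add(30356, 8119), -1)) = Mul(Add(103, Add(-20, Mul(-3, 139))), Pow(Add(30356, 8119), -1)) = Mul(Add(103, Add(-20, -417)), Pow(38475, -1)) = Mul(Add(103, -437), Rational(1, 38475)) = Mul(-334, Rational(1, 38475)) = Rational(-334, 38475)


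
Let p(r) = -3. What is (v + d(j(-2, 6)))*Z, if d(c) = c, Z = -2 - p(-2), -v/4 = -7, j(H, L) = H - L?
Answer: 20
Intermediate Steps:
v = 28 (v = -4*(-7) = 28)
Z = 1 (Z = -2 - 1*(-3) = -2 + 3 = 1)
(v + d(j(-2, 6)))*Z = (28 + (-2 - 1*6))*1 = (28 + (-2 - 6))*1 = (28 - 8)*1 = 20*1 = 20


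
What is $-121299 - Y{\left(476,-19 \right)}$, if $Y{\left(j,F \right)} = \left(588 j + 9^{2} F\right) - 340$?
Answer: $-399308$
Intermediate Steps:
$Y{\left(j,F \right)} = -340 + 81 F + 588 j$ ($Y{\left(j,F \right)} = \left(588 j + 81 F\right) - 340 = \left(81 F + 588 j\right) - 340 = -340 + 81 F + 588 j$)
$-121299 - Y{\left(476,-19 \right)} = -121299 - \left(-340 + 81 \left(-19\right) + 588 \cdot 476\right) = -121299 - \left(-340 - 1539 + 279888\right) = -121299 - 278009 = -399308$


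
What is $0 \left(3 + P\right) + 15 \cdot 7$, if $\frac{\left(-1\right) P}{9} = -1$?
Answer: $105$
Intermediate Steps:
$P = 9$ ($P = \left(-9\right) \left(-1\right) = 9$)
$0 \left(3 + P\right) + 15 \cdot 7 = 0 \left(3 + 9\right) + 15 \cdot 7 = 0 \cdot 12 + 105 = 0 + 105 = 105$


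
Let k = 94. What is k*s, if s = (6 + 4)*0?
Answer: 0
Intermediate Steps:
s = 0 (s = 10*0 = 0)
k*s = 94*0 = 0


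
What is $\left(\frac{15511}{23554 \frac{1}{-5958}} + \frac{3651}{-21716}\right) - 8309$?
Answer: $- \frac{3128501251019}{255749332} \approx -12233.0$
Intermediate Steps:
$\left(\frac{15511}{23554 \frac{1}{-5958}} + \frac{3651}{-21716}\right) - 8309 = \left(\frac{15511}{23554 \left(- \frac{1}{5958}\right)} + 3651 \left(- \frac{1}{21716}\right)\right) - 8309 = \left(\frac{15511}{- \frac{11777}{2979}} - \frac{3651}{21716}\right) - 8309 = \left(15511 \left(- \frac{2979}{11777}\right) - \frac{3651}{21716}\right) - 8309 = \left(- \frac{46207269}{11777} - \frac{3651}{21716}\right) - 8309 = - \frac{1003480051431}{255749332} - 8309 = - \frac{3128501251019}{255749332}$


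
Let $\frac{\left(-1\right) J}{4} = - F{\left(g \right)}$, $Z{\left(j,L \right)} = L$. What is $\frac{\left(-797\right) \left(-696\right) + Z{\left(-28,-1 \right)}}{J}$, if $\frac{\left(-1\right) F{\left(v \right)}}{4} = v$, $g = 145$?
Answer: $- \frac{554711}{2320} \approx -239.1$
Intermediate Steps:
$F{\left(v \right)} = - 4 v$
$J = -2320$ ($J = - 4 \left(- \left(-4\right) 145\right) = - 4 \left(\left(-1\right) \left(-580\right)\right) = \left(-4\right) 580 = -2320$)
$\frac{\left(-797\right) \left(-696\right) + Z{\left(-28,-1 \right)}}{J} = \frac{\left(-797\right) \left(-696\right) - 1}{-2320} = \left(554712 - 1\right) \left(- \frac{1}{2320}\right) = 554711 \left(- \frac{1}{2320}\right) = - \frac{554711}{2320}$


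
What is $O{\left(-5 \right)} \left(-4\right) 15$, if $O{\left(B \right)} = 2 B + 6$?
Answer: $240$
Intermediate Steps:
$O{\left(B \right)} = 6 + 2 B$
$O{\left(-5 \right)} \left(-4\right) 15 = \left(6 + 2 \left(-5\right)\right) \left(-4\right) 15 = \left(6 - 10\right) \left(-4\right) 15 = \left(-4\right) \left(-4\right) 15 = 16 \cdot 15 = 240$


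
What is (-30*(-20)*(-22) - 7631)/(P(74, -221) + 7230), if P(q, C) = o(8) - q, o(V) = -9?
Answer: -20831/7147 ≈ -2.9146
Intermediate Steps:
P(q, C) = -9 - q
(-30*(-20)*(-22) - 7631)/(P(74, -221) + 7230) = (-30*(-20)*(-22) - 7631)/((-9 - 1*74) + 7230) = (600*(-22) - 7631)/((-9 - 74) + 7230) = (-13200 - 7631)/(-83 + 7230) = -20831/7147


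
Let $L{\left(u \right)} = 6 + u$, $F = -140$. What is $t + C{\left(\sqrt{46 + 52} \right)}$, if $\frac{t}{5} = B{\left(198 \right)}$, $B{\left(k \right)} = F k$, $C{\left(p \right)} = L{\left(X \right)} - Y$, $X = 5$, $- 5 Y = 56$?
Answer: $- \frac{692889}{5} \approx -1.3858 \cdot 10^{5}$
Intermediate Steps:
$Y = - \frac{56}{5}$ ($Y = \left(- \frac{1}{5}\right) 56 = - \frac{56}{5} \approx -11.2$)
$C{\left(p \right)} = \frac{111}{5}$ ($C{\left(p \right)} = \left(6 + 5\right) - - \frac{56}{5} = 11 + \frac{56}{5} = \frac{111}{5}$)
$B{\left(k \right)} = - 140 k$
$t = -138600$ ($t = 5 \left(\left(-140\right) 198\right) = 5 \left(-27720\right) = -138600$)
$t + C{\left(\sqrt{46 + 52} \right)} = -138600 + \frac{111}{5} = - \frac{692889}{5}$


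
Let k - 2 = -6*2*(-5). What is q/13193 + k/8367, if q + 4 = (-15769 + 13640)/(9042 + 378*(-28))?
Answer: 409169753/56738317134 ≈ 0.0072115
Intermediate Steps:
k = 62 (k = 2 - 6*2*(-5) = 2 - 12*(-5) = 2 + 60 = 62)
q = -4039/1542 (q = -4 + (-15769 + 13640)/(9042 + 378*(-28)) = -4 - 2129/(9042 - 10584) = -4 - 2129/(-1542) = -4 - 2129*(-1/1542) = -4 + 2129/1542 = -4039/1542 ≈ -2.6193)
q/13193 + k/8367 = -4039/1542/13193 + 62/8367 = -4039/1542*1/13193 + 62*(1/8367) = -4039/20343606 + 62/8367 = 409169753/56738317134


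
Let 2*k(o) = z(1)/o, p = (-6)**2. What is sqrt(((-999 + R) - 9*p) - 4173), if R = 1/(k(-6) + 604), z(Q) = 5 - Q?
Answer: 3*I*sqrt(2002815687)/1811 ≈ 74.135*I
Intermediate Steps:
p = 36
k(o) = 2/o (k(o) = ((5 - 1*1)/o)/2 = ((5 - 1)/o)/2 = (4/o)/2 = 2/o)
R = 3/1811 (R = 1/(2/(-6) + 604) = 1/(2*(-1/6) + 604) = 1/(-1/3 + 604) = 1/(1811/3) = 3/1811 ≈ 0.0016565)
sqrt(((-999 + R) - 9*p) - 4173) = sqrt(((-999 + 3/1811) - 9*36) - 4173) = sqrt((-1809186/1811 - 324) - 4173) = sqrt(-2395950/1811 - 4173) = sqrt(-9953253/1811) = 3*I*sqrt(2002815687)/1811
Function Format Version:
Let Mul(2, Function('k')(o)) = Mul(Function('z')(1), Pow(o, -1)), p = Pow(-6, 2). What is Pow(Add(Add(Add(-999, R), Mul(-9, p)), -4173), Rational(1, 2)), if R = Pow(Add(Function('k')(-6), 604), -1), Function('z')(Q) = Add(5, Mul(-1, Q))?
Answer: Mul(Rational(3, 1811), I, Pow(2002815687, Rational(1, 2))) ≈ Mul(74.135, I)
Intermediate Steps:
p = 36
Function('k')(o) = Mul(2, Pow(o, -1)) (Function('k')(o) = Mul(Rational(1, 2), Mul(Add(5, Mul(-1, 1)), Pow(o, -1))) = Mul(Rational(1, 2), Mul(Add(5, -1), Pow(o, -1))) = Mul(Rational(1, 2), Mul(4, Pow(o, -1))) = Mul(2, Pow(o, -1)))
R = Rational(3, 1811) (R = Pow(Add(Mul(2, Pow(-6, -1)), 604), -1) = Pow(Add(Mul(2, Rational(-1, 6)), 604), -1) = Pow(Add(Rational(-1, 3), 604), -1) = Pow(Rational(1811, 3), -1) = Rational(3, 1811) ≈ 0.0016565)
Pow(Add(Add(Add(-999, R), Mul(-9, p)), -4173), Rational(1, 2)) = Pow(Add(Add(Add(-999, Rational(3, 1811)), Mul(-9, 36)), -4173), Rational(1, 2)) = Pow(Add(Add(Rational(-1809186, 1811), -324), -4173), Rational(1, 2)) = Pow(Add(Rational(-2395950, 1811), -4173), Rational(1, 2)) = Pow(Rational(-9953253, 1811), Rational(1, 2)) = Mul(Rational(3, 1811), I, Pow(2002815687, Rational(1, 2)))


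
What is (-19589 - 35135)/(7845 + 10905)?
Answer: -27362/9375 ≈ -2.9186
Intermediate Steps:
(-19589 - 35135)/(7845 + 10905) = -54724/18750 = -54724*1/18750 = -27362/9375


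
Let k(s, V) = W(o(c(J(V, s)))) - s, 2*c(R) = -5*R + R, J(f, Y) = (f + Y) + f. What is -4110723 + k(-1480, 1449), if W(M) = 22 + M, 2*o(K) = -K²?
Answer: -8130669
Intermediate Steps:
J(f, Y) = Y + 2*f (J(f, Y) = (Y + f) + f = Y + 2*f)
c(R) = -2*R (c(R) = (-5*R + R)/2 = (-4*R)/2 = -2*R)
o(K) = -K²/2 (o(K) = (-K²)/2 = -K²/2)
k(s, V) = 22 - s - (-4*V - 2*s)²/2 (k(s, V) = (22 - 4*(s + 2*V)²/2) - s = (22 - (-4*V - 2*s)²/2) - s = 22 - s - (-4*V - 2*s)²/2)
-4110723 + k(-1480, 1449) = -4110723 + (22 - 1*(-1480) - 2*(-1480 + 2*1449)²) = -4110723 + (22 + 1480 - 2*(-1480 + 2898)²) = -4110723 + (22 + 1480 - 2*1418²) = -4110723 + (22 + 1480 - 2*2010724) = -4110723 + (22 + 1480 - 4021448) = -4110723 - 4019946 = -8130669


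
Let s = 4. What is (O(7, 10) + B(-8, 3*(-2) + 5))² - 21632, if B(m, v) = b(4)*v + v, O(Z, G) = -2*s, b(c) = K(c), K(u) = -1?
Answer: -21568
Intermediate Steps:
b(c) = -1
O(Z, G) = -8 (O(Z, G) = -2*4 = -8)
B(m, v) = 0 (B(m, v) = -v + v = 0)
(O(7, 10) + B(-8, 3*(-2) + 5))² - 21632 = (-8 + 0)² - 21632 = (-8)² - 21632 = 64 - 21632 = -21568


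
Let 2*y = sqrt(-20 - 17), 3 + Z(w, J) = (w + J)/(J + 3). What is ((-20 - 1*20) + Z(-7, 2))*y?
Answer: -22*I*sqrt(37) ≈ -133.82*I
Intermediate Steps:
Z(w, J) = -3 + (J + w)/(3 + J) (Z(w, J) = -3 + (w + J)/(J + 3) = -3 + (J + w)/(3 + J))
y = I*sqrt(37)/2 (y = sqrt(-20 - 17)/2 = sqrt(-37)/2 = (I*sqrt(37))/2 = I*sqrt(37)/2 ≈ 3.0414*I)
((-20 - 1*20) + Z(-7, 2))*y = ((-20 - 1*20) + (-9 - 7 - 2*2)/(3 + 2))*(I*sqrt(37)/2) = ((-20 - 20) + (-9 - 7 - 4)/5)*(I*sqrt(37)/2) = (-40 + (1/5)*(-20))*(I*sqrt(37)/2) = (-40 - 4)*(I*sqrt(37)/2) = -22*I*sqrt(37)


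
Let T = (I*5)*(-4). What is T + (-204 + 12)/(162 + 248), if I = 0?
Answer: -96/205 ≈ -0.46829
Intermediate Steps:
T = 0 (T = (0*5)*(-4) = 0*(-4) = 0)
T + (-204 + 12)/(162 + 248) = 0 + (-204 + 12)/(162 + 248) = 0 - 192/410 = 0 - 192*1/410 = 0 - 96/205 = -96/205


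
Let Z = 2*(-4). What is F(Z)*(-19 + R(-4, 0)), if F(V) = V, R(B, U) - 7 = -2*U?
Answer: 96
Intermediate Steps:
R(B, U) = 7 - 2*U
Z = -8
F(Z)*(-19 + R(-4, 0)) = -8*(-19 + (7 - 2*0)) = -8*(-19 + (7 + 0)) = -8*(-19 + 7) = -8*(-12) = 96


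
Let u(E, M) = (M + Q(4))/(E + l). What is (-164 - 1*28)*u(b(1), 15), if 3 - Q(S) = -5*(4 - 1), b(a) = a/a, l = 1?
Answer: -3168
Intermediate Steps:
b(a) = 1
Q(S) = 18 (Q(S) = 3 - (-5)*(4 - 1) = 3 - (-5)*3 = 3 - 1*(-15) = 3 + 15 = 18)
u(E, M) = (18 + M)/(1 + E) (u(E, M) = (M + 18)/(E + 1) = (18 + M)/(1 + E))
(-164 - 1*28)*u(b(1), 15) = (-164 - 1*28)*((18 + 15)/(1 + 1)) = (-164 - 28)*(33/2) = -96*33 = -192*33/2 = -3168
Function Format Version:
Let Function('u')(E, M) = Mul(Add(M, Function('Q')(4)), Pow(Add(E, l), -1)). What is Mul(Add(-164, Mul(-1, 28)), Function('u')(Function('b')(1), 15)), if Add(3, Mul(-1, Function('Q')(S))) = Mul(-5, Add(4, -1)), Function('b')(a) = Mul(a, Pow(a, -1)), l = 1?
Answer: -3168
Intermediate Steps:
Function('b')(a) = 1
Function('Q')(S) = 18 (Function('Q')(S) = Add(3, Mul(-1, Mul(-5, Add(4, -1)))) = Add(3, Mul(-1, Mul(-5, 3))) = Add(3, Mul(-1, -15)) = Add(3, 15) = 18)
Function('u')(E, M) = Mul(Pow(Add(1, E), -1), Add(18, M)) (Function('u')(E, M) = Mul(Add(M, 18), Pow(Add(E, 1), -1)) = Mul(Add(18, M), Pow(Add(1, E), -1)) = Mul(Pow(Add(1, E), -1), Add(18, M)))
Mul(Add(-164, Mul(-1, 28)), Function('u')(Function('b')(1), 15)) = Mul(Add(-164, Mul(-1, 28)), Mul(Pow(Add(1, 1), -1), Add(18, 15))) = Mul(Add(-164, -28), Mul(Pow(2, -1), 33)) = Mul(-192, Mul(Rational(1, 2), 33)) = Mul(-192, Rational(33, 2)) = -3168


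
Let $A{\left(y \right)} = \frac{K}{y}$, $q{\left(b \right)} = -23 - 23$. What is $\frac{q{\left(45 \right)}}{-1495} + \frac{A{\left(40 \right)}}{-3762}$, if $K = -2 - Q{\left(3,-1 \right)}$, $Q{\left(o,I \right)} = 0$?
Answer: $\frac{30109}{978120} \approx 0.030783$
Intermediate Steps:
$q{\left(b \right)} = -46$
$K = -2$ ($K = -2 - 0 = -2 + 0 = -2$)
$A{\left(y \right)} = - \frac{2}{y}$
$\frac{q{\left(45 \right)}}{-1495} + \frac{A{\left(40 \right)}}{-3762} = - \frac{46}{-1495} + \frac{\left(-2\right) \frac{1}{40}}{-3762} = \left(-46\right) \left(- \frac{1}{1495}\right) + \left(-2\right) \frac{1}{40} \left(- \frac{1}{3762}\right) = \frac{2}{65} - - \frac{1}{75240} = \frac{2}{65} + \frac{1}{75240} = \frac{30109}{978120}$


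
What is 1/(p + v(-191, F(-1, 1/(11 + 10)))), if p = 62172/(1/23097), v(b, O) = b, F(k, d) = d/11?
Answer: 1/1435986493 ≈ 6.9639e-10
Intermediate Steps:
F(k, d) = d/11 (F(k, d) = d*(1/11) = d/11)
p = 1435986684 (p = 62172/(1/23097) = 62172*23097 = 1435986684)
1/(p + v(-191, F(-1, 1/(11 + 10)))) = 1/(1435986684 - 191) = 1/1435986493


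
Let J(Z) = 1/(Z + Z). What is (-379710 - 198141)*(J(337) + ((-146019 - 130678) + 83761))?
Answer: 75143087023413/674 ≈ 1.1149e+11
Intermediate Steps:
J(Z) = 1/(2*Z)
(-379710 - 198141)*(J(337) + ((-146019 - 130678) + 83761)) = (-379710 - 198141)*((½)/337 + ((-146019 - 130678) + 83761)) = -577851*((½)*(1/337) + (-276697 + 83761)) = -577851*(1/674 - 192936) = -577851*(-130038863/674) = 75143087023413/674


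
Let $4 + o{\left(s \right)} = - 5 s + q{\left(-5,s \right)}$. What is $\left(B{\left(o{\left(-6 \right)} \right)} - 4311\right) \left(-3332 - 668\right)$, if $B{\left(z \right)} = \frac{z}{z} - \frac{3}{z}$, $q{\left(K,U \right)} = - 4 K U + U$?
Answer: $17239880$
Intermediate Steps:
$q{\left(K,U \right)} = U - 4 K U$ ($q{\left(K,U \right)} = - 4 K U + U = U - 4 K U$)
$o{\left(s \right)} = -4 + 16 s$ ($o{\left(s \right)} = -4 - \left(5 s - s \left(1 - -20\right)\right) = -4 - \left(5 s - s \left(1 + 20\right)\right) = -4 - \left(5 s - s 21\right) = -4 + \left(- 5 s + 21 s\right) = -4 + 16 s$)
$B{\left(z \right)} = 1 - \frac{3}{z}$
$\left(B{\left(o{\left(-6 \right)} \right)} - 4311\right) \left(-3332 - 668\right) = \left(\frac{-3 + \left(-4 + 16 \left(-6\right)\right)}{-4 + 16 \left(-6\right)} - 4311\right) \left(-3332 - 668\right) = \left(\frac{-3 - 100}{-4 - 96} - 4311\right) \left(-4000\right) = \left(\frac{-3 - 100}{-100} - 4311\right) \left(-4000\right) = \left(\left(- \frac{1}{100}\right) \left(-103\right) - 4311\right) \left(-4000\right) = \left(\frac{103}{100} - 4311\right) \left(-4000\right) = \left(- \frac{430997}{100}\right) \left(-4000\right) = 17239880$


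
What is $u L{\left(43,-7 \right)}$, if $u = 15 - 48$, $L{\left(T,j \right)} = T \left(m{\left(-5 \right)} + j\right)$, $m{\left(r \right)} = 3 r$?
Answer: $31218$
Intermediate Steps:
$L{\left(T,j \right)} = T \left(-15 + j\right)$ ($L{\left(T,j \right)} = T \left(3 \left(-5\right) + j\right) = T \left(-15 + j\right)$)
$u = -33$ ($u = 15 - 48 = -33$)
$u L{\left(43,-7 \right)} = - 33 \cdot 43 \left(-15 - 7\right) = - 33 \cdot 43 \left(-22\right) = \left(-33\right) \left(-946\right) = 31218$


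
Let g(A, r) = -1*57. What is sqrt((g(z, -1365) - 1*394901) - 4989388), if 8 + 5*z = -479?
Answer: I*sqrt(5384346) ≈ 2320.4*I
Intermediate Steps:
z = -487/5 (z = -8/5 + (1/5)*(-479) = -8/5 - 479/5 = -487/5 ≈ -97.400)
g(A, r) = -57
sqrt((g(z, -1365) - 1*394901) - 4989388) = sqrt((-57 - 1*394901) - 4989388) = sqrt((-57 - 394901) - 4989388) = sqrt(-394958 - 4989388) = sqrt(-5384346) = I*sqrt(5384346)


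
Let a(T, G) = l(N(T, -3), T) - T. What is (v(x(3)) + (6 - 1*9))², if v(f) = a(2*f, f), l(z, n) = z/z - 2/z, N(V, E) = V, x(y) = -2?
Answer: 25/4 ≈ 6.2500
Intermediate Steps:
l(z, n) = 1 - 2/z
a(T, G) = -T + (-2 + T)/T (a(T, G) = (-2 + T)/T - T = -T + (-2 + T)/T)
v(f) = 1 - 1/f - 2*f (v(f) = 1 - 2*f - 2*1/(2*f) = 1 - 2*f - 1/f = 1 - 1/f - 2*f)
(v(x(3)) + (6 - 1*9))² = ((1 - 1/(-2) - 2*(-2)) + (6 - 1*9))² = ((1 - 1*(-½) + 4) + (6 - 9))² = ((1 + ½ + 4) - 3)² = (11/2 - 3)² = (5/2)² = 25/4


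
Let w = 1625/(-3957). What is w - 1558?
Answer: -6166631/3957 ≈ -1558.4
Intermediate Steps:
w = -1625/3957 (w = 1625*(-1/3957) = -1625/3957 ≈ -0.41066)
w - 1558 = -1625/3957 - 1558 = -6166631/3957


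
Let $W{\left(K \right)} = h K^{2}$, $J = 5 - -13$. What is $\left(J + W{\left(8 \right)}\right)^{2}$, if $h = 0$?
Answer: $324$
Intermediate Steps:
$J = 18$ ($J = 5 + 13 = 18$)
$W{\left(K \right)} = 0$ ($W{\left(K \right)} = 0 K^{2} = 0$)
$\left(J + W{\left(8 \right)}\right)^{2} = \left(18 + 0\right)^{2} = 18^{2} = 324$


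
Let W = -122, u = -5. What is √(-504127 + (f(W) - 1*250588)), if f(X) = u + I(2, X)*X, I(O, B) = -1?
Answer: I*√754598 ≈ 868.68*I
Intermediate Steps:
f(X) = -5 - X
√(-504127 + (f(W) - 1*250588)) = √(-504127 + ((-5 - 1*(-122)) - 1*250588)) = √(-504127 + ((-5 + 122) - 250588)) = √(-504127 + (117 - 250588)) = √(-504127 - 250471) = √(-754598) = I*√754598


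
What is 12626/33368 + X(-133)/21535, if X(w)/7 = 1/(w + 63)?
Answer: 679743933/1796449700 ≈ 0.37838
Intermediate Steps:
X(w) = 7/(63 + w) (X(w) = 7/(w + 63) = 7/(63 + w))
12626/33368 + X(-133)/21535 = 12626/33368 + (7/(63 - 133))/21535 = 12626*(1/33368) + (7/(-70))*(1/21535) = 6313/16684 + (7*(-1/70))*(1/21535) = 6313/16684 - 1/10*1/21535 = 6313/16684 - 1/215350 = 679743933/1796449700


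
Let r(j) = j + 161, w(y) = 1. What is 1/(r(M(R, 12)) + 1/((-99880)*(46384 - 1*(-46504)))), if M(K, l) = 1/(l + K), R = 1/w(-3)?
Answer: 120609494720/19427406303347 ≈ 0.0062082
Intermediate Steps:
R = 1 (R = 1/1 = 1)
M(K, l) = 1/(K + l)
r(j) = 161 + j
1/(r(M(R, 12)) + 1/((-99880)*(46384 - 1*(-46504)))) = 1/((161 + 1/(1 + 12)) + 1/((-99880)*(46384 - 1*(-46504)))) = 1/((161 + 1/13) - 1/(99880*(46384 + 46504))) = 1/((161 + 1/13) - 1/99880/92888) = 1/(2094/13 - 1/99880*1/92888) = 1/(2094/13 - 1/9277653440) = 1/(19427406303347/120609494720) = 120609494720/19427406303347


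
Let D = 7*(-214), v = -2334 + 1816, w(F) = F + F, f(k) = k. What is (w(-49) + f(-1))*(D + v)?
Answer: 199584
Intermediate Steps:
w(F) = 2*F
v = -518
D = -1498
(w(-49) + f(-1))*(D + v) = (2*(-49) - 1)*(-1498 - 518) = (-98 - 1)*(-2016) = -99*(-2016) = 199584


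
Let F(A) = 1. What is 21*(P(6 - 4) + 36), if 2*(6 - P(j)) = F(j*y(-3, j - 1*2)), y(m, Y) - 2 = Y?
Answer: 1743/2 ≈ 871.50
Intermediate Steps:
y(m, Y) = 2 + Y
P(j) = 11/2 (P(j) = 6 - ½*1 = 6 - ½ = 11/2)
21*(P(6 - 4) + 36) = 21*(11/2 + 36) = 21*(83/2) = 1743/2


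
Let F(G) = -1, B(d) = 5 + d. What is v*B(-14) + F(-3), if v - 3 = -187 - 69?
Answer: 2276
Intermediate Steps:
v = -253 (v = 3 + (-187 - 69) = 3 - 256 = -253)
v*B(-14) + F(-3) = -253*(5 - 14) - 1 = -253*(-9) - 1 = 2277 - 1 = 2276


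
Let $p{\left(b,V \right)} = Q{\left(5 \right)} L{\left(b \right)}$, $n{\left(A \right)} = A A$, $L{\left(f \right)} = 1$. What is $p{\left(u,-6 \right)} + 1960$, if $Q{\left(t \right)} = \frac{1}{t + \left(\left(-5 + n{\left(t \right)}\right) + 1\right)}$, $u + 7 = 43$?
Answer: $\frac{50961}{26} \approx 1960.0$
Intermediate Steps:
$n{\left(A \right)} = A^{2}$
$u = 36$ ($u = -7 + 43 = 36$)
$Q{\left(t \right)} = \frac{1}{-4 + t + t^{2}}$ ($Q{\left(t \right)} = \frac{1}{t + \left(\left(-5 + t^{2}\right) + 1\right)} = \frac{1}{t + \left(-4 + t^{2}\right)} = \frac{1}{-4 + t + t^{2}}$)
$p{\left(b,V \right)} = \frac{1}{26}$ ($p{\left(b,V \right)} = \frac{1}{-4 + 5 + 5^{2}} \cdot 1 = \frac{1}{-4 + 5 + 25} \cdot 1 = \frac{1}{26} \cdot 1 = \frac{1}{26}$)
$p{\left(u,-6 \right)} + 1960 = \frac{1}{26} + 1960 = \frac{50961}{26}$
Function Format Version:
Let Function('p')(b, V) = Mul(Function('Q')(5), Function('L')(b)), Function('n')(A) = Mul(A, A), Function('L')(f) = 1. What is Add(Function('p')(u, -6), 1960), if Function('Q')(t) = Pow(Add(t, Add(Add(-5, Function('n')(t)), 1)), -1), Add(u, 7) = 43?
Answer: Rational(50961, 26) ≈ 1960.0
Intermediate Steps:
Function('n')(A) = Pow(A, 2)
u = 36 (u = Add(-7, 43) = 36)
Function('Q')(t) = Pow(Add(-4, t, Pow(t, 2)), -1) (Function('Q')(t) = Pow(Add(t, Add(Add(-5, Pow(t, 2)), 1)), -1) = Pow(Add(t, Add(-4, Pow(t, 2))), -1) = Pow(Add(-4, t, Pow(t, 2)), -1))
Function('p')(b, V) = Rational(1, 26) (Function('p')(b, V) = Mul(Pow(Add(-4, 5, Pow(5, 2)), -1), 1) = Mul(Pow(Add(-4, 5, 25), -1), 1) = Mul(Pow(26, -1), 1) = Mul(Rational(1, 26), 1) = Rational(1, 26))
Add(Function('p')(u, -6), 1960) = Add(Rational(1, 26), 1960) = Rational(50961, 26)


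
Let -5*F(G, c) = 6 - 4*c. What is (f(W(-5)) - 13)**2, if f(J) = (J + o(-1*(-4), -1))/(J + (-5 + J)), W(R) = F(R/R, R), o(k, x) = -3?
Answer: 921600/5929 ≈ 155.44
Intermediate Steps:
F(G, c) = -6/5 + 4*c/5 (F(G, c) = -(6 - 4*c)/5 = -6/5 + 4*c/5)
W(R) = -6/5 + 4*R/5
f(J) = (-3 + J)/(-5 + 2*J) (f(J) = (J - 3)/(J + (-5 + J)) = (-3 + J)/(-5 + 2*J))
(f(W(-5)) - 13)**2 = ((-3 + (-6/5 + (4/5)*(-5)))/(-5 + 2*(-6/5 + (4/5)*(-5))) - 13)**2 = ((-3 + (-6/5 - 4))/(-5 + 2*(-6/5 - 4)) - 13)**2 = ((-3 - 26/5)/(-5 + 2*(-26/5)) - 13)**2 = (-41/5/(-5 - 52/5) - 13)**2 = (-41/5/(-77/5) - 13)**2 = (-5/77*(-41/5) - 13)**2 = (41/77 - 13)**2 = (-960/77)**2 = 921600/5929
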